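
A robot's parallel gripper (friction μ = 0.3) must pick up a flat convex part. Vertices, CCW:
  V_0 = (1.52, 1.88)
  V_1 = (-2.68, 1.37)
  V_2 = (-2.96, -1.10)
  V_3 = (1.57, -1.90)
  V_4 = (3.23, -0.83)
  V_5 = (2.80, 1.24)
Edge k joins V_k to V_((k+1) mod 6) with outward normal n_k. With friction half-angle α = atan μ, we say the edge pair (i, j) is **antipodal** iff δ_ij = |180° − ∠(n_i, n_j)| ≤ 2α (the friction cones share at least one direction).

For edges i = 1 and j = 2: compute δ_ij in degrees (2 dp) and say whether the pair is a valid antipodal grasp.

α = atan 0.3 = 16.70°;  2α = 33.40°
edge 1: e_1 = (-0.28, -2.47);  n_1 = (-0.9936, +0.1126)
edge 2: e_2 = (+4.53, -0.80);  n_2 = (-0.1739, -0.9848)
∠(n_1, n_2) = 86.45°
δ = |180° − 86.45°| = 93.55°
93.55° > 2α = 33.40°  →  invalid

δ = 93.55°, invalid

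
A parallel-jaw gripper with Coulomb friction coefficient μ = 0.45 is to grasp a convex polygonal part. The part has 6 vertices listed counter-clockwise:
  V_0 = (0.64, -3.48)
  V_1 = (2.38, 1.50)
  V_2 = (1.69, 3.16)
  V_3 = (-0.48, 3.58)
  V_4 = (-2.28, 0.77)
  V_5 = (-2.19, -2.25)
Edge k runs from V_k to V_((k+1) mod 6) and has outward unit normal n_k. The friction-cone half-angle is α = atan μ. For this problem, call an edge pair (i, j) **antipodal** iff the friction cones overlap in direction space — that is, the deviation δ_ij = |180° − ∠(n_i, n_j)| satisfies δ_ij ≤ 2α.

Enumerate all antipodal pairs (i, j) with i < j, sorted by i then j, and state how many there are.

count = 5; pairs: (0,3), (0,4), (1,4), (1,5), (2,5)

α = atan 0.45 = 24.23°;  2α = 48.46°
n_0 = (+0.9440, -0.3298)
n_1 = (+0.9234, +0.3838)
n_2 = (+0.1900, +0.9818)
n_3 = (-0.8421, +0.5394)
n_4 = (-0.9996, -0.0298)
n_5 = (-0.3986, -0.9171)
  (0,1): δ = 138.17°  ·
  (0,2): δ = 81.69°  ·
  (0,3): δ = 13.38°  ✓
  (0,4): δ = 20.97°  ✓
  (0,5): δ = 85.77°  ·
  (1,2): δ = 123.52°  ·
  (1,3): δ = 55.21°  ·
  (1,4): δ = 20.86°  ✓
  (1,5): δ = 43.94°  ✓
  (2,3): δ = 111.69°  ·
  (2,4): δ = 77.34°  ·
  (2,5): δ = 12.54°  ✓
  (3,4): δ = 145.65°  ·
  (3,5): δ = 80.85°  ·
  (4,5): δ = 115.20°  ·
antipodal pairs: 5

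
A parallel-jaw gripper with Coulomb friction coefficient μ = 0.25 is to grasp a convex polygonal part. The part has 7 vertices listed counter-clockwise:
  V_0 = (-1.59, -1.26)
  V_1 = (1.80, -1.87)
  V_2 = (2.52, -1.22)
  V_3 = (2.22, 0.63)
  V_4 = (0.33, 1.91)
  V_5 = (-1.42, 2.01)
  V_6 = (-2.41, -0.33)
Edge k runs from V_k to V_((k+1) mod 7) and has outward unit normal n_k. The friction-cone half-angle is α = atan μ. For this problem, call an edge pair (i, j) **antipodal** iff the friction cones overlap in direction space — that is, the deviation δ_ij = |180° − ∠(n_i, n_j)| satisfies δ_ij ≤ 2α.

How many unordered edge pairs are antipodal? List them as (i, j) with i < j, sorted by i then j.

count = 4; pairs: (0,3), (0,4), (1,5), (3,6)

α = atan 0.25 = 14.04°;  2α = 28.07°
n_0 = (-0.1771, -0.9842)
n_1 = (+0.6701, -0.7423)
n_2 = (+0.9871, +0.1601)
n_3 = (+0.5608, +0.8280)
n_4 = (+0.0570, +0.9984)
n_5 = (-0.9210, +0.3896)
n_6 = (-0.7501, -0.6614)
  (0,1): δ = 127.72°  ·
  (0,2): δ = 70.59°  ·
  (0,3): δ = 23.91°  ✓
  (0,4): δ = 6.93°  ✓
  (0,5): δ = 77.27°  ·
  (0,6): δ = 141.60°  ·
  (1,2): δ = 122.86°  ·
  (1,3): δ = 76.18°  ·
  (1,4): δ = 45.35°  ·
  (1,5): δ = 24.99°  ✓
  (1,6): δ = 89.33°  ·
  (2,3): δ = 133.32°  ·
  (2,4): δ = 102.48°  ·
  (2,5): δ = 32.14°  ·
  (2,6): δ = 32.19°  ·
  (3,4): δ = 149.16°  ·
  (3,5): δ = 78.82°  ·
  (3,6): δ = 14.49°  ✓
  (4,5): δ = 109.66°  ·
  (4,6): δ = 45.33°  ·
  (5,6): δ = 115.66°  ·
antipodal pairs: 4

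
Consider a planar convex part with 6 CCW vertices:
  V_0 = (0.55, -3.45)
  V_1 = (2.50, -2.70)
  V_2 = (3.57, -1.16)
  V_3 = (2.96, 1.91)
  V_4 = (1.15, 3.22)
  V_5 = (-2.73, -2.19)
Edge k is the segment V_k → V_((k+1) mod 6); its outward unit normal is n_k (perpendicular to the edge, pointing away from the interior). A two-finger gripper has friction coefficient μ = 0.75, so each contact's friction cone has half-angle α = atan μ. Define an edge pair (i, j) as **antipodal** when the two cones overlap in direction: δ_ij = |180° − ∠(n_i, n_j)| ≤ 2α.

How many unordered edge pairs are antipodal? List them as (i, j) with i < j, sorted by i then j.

count = 6; pairs: (0,3), (0,4), (1,4), (2,4), (2,5), (3,5)

α = atan 0.75 = 36.87°;  2α = 73.74°
n_0 = (+0.3590, -0.9333)
n_1 = (+0.8212, -0.5706)
n_2 = (+0.9808, +0.1949)
n_3 = (+0.5863, +0.8101)
n_4 = (-0.8126, +0.5828)
n_5 = (-0.3586, -0.9335)
  (0,1): δ = 145.83°  ·
  (0,2): δ = 99.80°  ·
  (0,3): δ = 56.93°  ✓
  (0,4): δ = 33.31°  ✓
  (0,5): δ = 137.95°  ·
  (1,2): δ = 133.97°  ·
  (1,3): δ = 91.10°  ·
  (1,4): δ = 0.86°  ✓
  (1,5): δ = 103.78°  ·
  (2,3): δ = 137.13°  ·
  (2,4): δ = 46.89°  ✓
  (2,5): δ = 57.75°  ✓
  (3,4): δ = 89.75°  ·
  (3,5): δ = 14.88°  ✓
  (4,5): δ = 75.37°  ·
antipodal pairs: 6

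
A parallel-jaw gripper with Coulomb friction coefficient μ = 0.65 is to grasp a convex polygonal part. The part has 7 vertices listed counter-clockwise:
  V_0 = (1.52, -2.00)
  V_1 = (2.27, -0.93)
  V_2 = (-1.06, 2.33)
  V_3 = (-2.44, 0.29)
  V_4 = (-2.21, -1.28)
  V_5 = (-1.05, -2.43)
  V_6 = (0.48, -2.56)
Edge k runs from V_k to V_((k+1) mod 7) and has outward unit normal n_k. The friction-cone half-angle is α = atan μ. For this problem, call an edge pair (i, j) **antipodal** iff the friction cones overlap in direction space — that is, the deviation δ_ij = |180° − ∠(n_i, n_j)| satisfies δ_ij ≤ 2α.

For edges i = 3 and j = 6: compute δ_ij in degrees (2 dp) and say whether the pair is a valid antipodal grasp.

α = atan 0.65 = 33.02°;  2α = 66.05°
edge 3: e_3 = (+0.23, -1.57);  n_3 = (-0.9894, -0.1449)
edge 6: e_6 = (+1.04, +0.56);  n_6 = (+0.4741, -0.8805)
∠(n_3, n_6) = 109.97°
δ = |180° − 109.97°| = 70.03°
70.03° > 2α = 66.05°  →  invalid

δ = 70.03°, invalid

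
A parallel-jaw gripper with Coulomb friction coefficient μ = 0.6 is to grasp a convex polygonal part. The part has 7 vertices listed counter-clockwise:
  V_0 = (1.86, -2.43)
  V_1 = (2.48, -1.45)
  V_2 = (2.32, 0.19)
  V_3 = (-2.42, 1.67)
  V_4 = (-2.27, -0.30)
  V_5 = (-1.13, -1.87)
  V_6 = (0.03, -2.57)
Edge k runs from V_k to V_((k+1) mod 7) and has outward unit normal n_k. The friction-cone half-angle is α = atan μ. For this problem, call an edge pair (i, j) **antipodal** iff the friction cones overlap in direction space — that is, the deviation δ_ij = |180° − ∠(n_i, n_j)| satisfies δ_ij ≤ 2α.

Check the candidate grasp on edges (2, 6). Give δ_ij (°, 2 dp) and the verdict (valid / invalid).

δ = 21.72°, valid

α = atan 0.6 = 30.96°;  2α = 61.93°
edge 2: e_2 = (-4.74, +1.48);  n_2 = (+0.2980, +0.9546)
edge 6: e_6 = (+1.83, +0.14);  n_6 = (+0.0763, -0.9971)
∠(n_2, n_6) = 158.28°
δ = |180° − 158.28°| = 21.72°
21.72° ≤ 2α = 61.93°  →  valid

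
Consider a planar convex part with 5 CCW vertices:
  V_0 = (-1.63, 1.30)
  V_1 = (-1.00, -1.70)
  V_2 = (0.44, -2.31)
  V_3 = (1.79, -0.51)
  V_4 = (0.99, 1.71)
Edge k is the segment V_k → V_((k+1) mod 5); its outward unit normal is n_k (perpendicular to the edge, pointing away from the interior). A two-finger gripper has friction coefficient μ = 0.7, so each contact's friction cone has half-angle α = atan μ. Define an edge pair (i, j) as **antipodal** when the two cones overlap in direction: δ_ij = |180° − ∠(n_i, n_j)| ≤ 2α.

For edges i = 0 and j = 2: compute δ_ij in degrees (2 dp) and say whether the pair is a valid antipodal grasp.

δ = 48.73°, valid

α = atan 0.7 = 34.99°;  2α = 69.98°
edge 0: e_0 = (+0.63, -3.00);  n_0 = (-0.9787, -0.2055)
edge 2: e_2 = (+1.35, +1.80);  n_2 = (+0.8000, -0.6000)
∠(n_0, n_2) = 131.27°
δ = |180° − 131.27°| = 48.73°
48.73° ≤ 2α = 69.98°  →  valid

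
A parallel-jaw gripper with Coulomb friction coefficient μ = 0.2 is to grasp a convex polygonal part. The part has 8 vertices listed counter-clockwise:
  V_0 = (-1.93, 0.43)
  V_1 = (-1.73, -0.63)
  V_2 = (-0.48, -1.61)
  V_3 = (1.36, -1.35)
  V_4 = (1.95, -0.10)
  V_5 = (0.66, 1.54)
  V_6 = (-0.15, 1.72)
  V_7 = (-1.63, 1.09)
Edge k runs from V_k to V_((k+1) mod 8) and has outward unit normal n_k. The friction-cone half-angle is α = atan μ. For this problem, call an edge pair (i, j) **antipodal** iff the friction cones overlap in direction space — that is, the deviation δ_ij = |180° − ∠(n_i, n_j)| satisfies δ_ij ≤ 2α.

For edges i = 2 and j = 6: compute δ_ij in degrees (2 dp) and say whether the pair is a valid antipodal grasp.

α = atan 0.2 = 11.31°;  2α = 22.62°
edge 2: e_2 = (+1.84, +0.26);  n_2 = (+0.1399, -0.9902)
edge 6: e_6 = (-1.48, -0.63);  n_6 = (-0.3917, +0.9201)
∠(n_2, n_6) = 164.98°
δ = |180° − 164.98°| = 15.02°
15.02° ≤ 2α = 22.62°  →  valid

δ = 15.02°, valid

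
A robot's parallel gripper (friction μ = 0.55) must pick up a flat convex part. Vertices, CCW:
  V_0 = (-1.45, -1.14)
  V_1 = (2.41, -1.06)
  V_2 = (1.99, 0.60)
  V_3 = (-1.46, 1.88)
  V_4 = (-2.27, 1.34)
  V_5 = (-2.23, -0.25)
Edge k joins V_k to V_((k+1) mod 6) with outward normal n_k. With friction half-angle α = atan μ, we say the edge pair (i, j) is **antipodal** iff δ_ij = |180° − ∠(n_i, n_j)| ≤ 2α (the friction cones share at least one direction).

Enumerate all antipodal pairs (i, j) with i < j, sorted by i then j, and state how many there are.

count = 5; pairs: (0,2), (0,3), (1,4), (1,5), (2,5)

α = atan 0.55 = 28.81°;  2α = 57.62°
n_0 = (+0.0207, -0.9998)
n_1 = (+0.9695, +0.2453)
n_2 = (+0.3478, +0.9376)
n_3 = (-0.5547, +0.8321)
n_4 = (-0.9997, -0.0251)
n_5 = (-0.7521, -0.6591)
  (0,1): δ = 76.99°  ·
  (0,2): δ = 21.54°  ✓
  (0,3): δ = 32.50°  ✓
  (0,4): δ = 90.25°  ·
  (0,5): δ = 130.04°  ·
  (1,2): δ = 124.55°  ·
  (1,3): δ = 70.51°  ·
  (1,4): δ = 12.76°  ✓
  (1,5): δ = 27.03°  ✓
  (2,3): δ = 125.95°  ·
  (2,4): δ = 68.20°  ·
  (2,5): δ = 28.41°  ✓
  (3,4): δ = 122.25°  ·
  (3,5): δ = 82.46°  ·
  (4,5): δ = 140.21°  ·
antipodal pairs: 5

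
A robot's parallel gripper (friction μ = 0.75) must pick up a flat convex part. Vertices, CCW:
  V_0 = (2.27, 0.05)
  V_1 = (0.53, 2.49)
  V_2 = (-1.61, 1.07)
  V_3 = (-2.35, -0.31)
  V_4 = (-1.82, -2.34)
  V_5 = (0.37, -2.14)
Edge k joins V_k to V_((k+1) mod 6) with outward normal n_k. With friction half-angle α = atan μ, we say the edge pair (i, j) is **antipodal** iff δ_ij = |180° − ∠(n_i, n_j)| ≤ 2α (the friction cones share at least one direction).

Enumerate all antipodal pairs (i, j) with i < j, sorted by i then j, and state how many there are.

count = 8; pairs: (0,2), (0,3), (0,4), (1,4), (1,5), (2,4), (2,5), (3,5)

α = atan 0.75 = 36.87°;  2α = 73.74°
n_0 = (+0.8142, +0.5806)
n_1 = (-0.5529, +0.8332)
n_2 = (-0.8813, +0.4726)
n_3 = (-0.9676, -0.2526)
n_4 = (+0.0909, -0.9959)
n_5 = (+0.7553, -0.6553)
  (0,1): δ = 91.93°  ·
  (0,2): δ = 63.69°  ✓
  (0,3): δ = 20.86°  ✓
  (0,4): δ = 59.72°  ✓
  (0,5): δ = 103.56°  ·
  (1,2): δ = 151.77°  ·
  (1,3): δ = 108.93°  ·
  (1,4): δ = 28.35°  ✓
  (1,5): δ = 15.49°  ✓
  (2,3): δ = 137.17°  ·
  (2,4): δ = 56.58°  ✓
  (2,5): δ = 12.74°  ✓
  (3,4): δ = 99.41°  ·
  (3,5): δ = 55.58°  ✓
  (4,5): δ = 136.16°  ·
antipodal pairs: 8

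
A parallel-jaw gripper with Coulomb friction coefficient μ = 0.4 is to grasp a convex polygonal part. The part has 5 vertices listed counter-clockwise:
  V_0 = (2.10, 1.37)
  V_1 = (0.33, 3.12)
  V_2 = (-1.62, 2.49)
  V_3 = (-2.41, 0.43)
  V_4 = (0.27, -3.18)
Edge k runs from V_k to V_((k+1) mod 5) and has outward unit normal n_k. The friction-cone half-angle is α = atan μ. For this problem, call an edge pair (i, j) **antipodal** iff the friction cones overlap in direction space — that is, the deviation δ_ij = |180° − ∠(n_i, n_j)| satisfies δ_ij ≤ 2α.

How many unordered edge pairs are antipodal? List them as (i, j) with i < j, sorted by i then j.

α = atan 0.4 = 21.80°;  2α = 43.60°
n_0 = (+0.7031, +0.7111)
n_1 = (-0.3074, +0.9516)
n_2 = (-0.9337, +0.3581)
n_3 = (-0.8029, -0.5961)
n_4 = (+0.9278, -0.3731)
  (0,1): δ = 117.42°  ·
  (0,2): δ = 66.31°  ·
  (0,3): δ = 8.74°  ✓
  (0,4): δ = 112.76°  ·
  (1,2): δ = 128.89°  ·
  (1,3): δ = 71.31°  ·
  (1,4): δ = 50.19°  ·
  (2,3): δ = 122.43°  ·
  (2,4): δ = 0.93°  ✓
  (3,4): δ = 58.50°  ·
antipodal pairs: 2

count = 2; pairs: (0,3), (2,4)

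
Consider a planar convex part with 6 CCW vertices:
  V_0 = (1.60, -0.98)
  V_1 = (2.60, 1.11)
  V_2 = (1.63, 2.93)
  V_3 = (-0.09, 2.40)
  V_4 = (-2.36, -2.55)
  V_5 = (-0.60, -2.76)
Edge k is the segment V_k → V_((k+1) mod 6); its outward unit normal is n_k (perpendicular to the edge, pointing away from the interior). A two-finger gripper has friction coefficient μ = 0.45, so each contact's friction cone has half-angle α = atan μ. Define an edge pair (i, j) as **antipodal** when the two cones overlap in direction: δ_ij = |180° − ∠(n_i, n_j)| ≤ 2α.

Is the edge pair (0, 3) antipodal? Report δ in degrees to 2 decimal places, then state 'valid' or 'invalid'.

δ = 0.93°, valid

α = atan 0.45 = 24.23°;  2α = 48.46°
edge 0: e_0 = (+1.00, +2.09);  n_0 = (+0.9021, -0.4316)
edge 3: e_3 = (-2.27, -4.95);  n_3 = (-0.9090, +0.4168)
∠(n_0, n_3) = 179.07°
δ = |180° − 179.07°| = 0.93°
0.93° ≤ 2α = 48.46°  →  valid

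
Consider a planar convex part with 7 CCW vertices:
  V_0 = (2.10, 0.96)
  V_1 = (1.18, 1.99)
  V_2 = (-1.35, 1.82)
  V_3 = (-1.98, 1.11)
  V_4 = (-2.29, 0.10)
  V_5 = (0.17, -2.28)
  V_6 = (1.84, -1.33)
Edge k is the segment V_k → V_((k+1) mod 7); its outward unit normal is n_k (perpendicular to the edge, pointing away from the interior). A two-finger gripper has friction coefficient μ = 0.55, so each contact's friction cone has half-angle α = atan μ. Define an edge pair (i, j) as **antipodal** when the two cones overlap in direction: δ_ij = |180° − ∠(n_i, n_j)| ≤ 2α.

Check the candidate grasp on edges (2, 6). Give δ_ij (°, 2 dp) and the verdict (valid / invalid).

α = atan 0.55 = 28.81°;  2α = 57.62°
edge 2: e_2 = (-0.63, -0.71);  n_2 = (-0.7480, +0.6637)
edge 6: e_6 = (+0.26, +2.29);  n_6 = (+0.9936, -0.1128)
∠(n_2, n_6) = 144.89°
δ = |180° − 144.89°| = 35.11°
35.11° ≤ 2α = 57.62°  →  valid

δ = 35.11°, valid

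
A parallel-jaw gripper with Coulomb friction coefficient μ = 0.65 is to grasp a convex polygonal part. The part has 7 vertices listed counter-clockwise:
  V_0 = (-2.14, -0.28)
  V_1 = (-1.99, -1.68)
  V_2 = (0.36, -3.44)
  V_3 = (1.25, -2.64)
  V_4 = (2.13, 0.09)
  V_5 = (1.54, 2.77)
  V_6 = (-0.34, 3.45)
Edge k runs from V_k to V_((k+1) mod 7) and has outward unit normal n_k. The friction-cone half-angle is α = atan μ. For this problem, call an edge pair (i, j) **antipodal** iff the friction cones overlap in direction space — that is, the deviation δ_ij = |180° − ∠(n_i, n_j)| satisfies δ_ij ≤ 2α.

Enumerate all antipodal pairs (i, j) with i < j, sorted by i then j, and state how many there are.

α = atan 0.65 = 33.02°;  2α = 66.05°
n_0 = (-0.9943, -0.1065)
n_1 = (-0.5995, -0.8004)
n_2 = (+0.6685, -0.7437)
n_3 = (+0.9518, -0.3068)
n_4 = (+0.9766, +0.2150)
n_5 = (+0.3401, +0.9404)
n_6 = (-0.9006, +0.4346)
  (0,1): δ = 132.95°  ·
  (0,2): δ = 54.16°  ✓
  (0,3): δ = 23.98°  ✓
  (0,4): δ = 6.30°  ✓
  (0,5): δ = 64.00°  ✓
  (0,6): δ = 148.12°  ·
  (1,2): δ = 101.22°  ·
  (1,3): δ = 71.04°  ·
  (1,4): δ = 40.75°  ✓
  (1,5): δ = 16.95°  ✓
  (1,6): δ = 101.07°  ·
  (2,3): δ = 149.82°  ·
  (2,4): δ = 119.54°  ·
  (2,5): δ = 61.84°  ✓
  (2,6): δ = 22.29°  ✓
  (3,4): δ = 149.72°  ·
  (3,5): δ = 92.02°  ·
  (3,6): δ = 7.89°  ✓
  (4,5): δ = 122.30°  ·
  (4,6): δ = 38.18°  ✓
  (5,6): δ = 95.88°  ·
antipodal pairs: 10

count = 10; pairs: (0,2), (0,3), (0,4), (0,5), (1,4), (1,5), (2,5), (2,6), (3,6), (4,6)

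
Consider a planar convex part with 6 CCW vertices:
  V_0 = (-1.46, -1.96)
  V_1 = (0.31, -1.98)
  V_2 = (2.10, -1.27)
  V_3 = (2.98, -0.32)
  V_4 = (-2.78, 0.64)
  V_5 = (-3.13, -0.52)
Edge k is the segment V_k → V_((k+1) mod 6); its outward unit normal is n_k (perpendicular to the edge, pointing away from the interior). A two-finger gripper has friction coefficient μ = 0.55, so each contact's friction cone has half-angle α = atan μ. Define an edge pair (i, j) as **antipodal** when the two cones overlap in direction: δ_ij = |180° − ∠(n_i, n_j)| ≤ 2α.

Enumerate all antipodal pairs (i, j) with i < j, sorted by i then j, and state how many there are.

α = atan 0.55 = 28.81°;  2α = 57.62°
n_0 = (-0.0113, -0.9999)
n_1 = (+0.3687, -0.9295)
n_2 = (+0.7336, -0.6796)
n_3 = (+0.1644, +0.9864)
n_4 = (-0.9574, +0.2889)
n_5 = (-0.6530, -0.7573)
  (0,1): δ = 157.72°  ·
  (0,2): δ = 132.16°  ·
  (0,3): δ = 8.81°  ✓
  (0,4): δ = 73.86°  ·
  (0,5): δ = 139.88°  ·
  (1,2): δ = 154.45°  ·
  (1,3): δ = 31.10°  ✓
  (1,4): δ = 51.57°  ✓
  (1,5): δ = 117.59°  ·
  (2,3): δ = 56.65°  ✓
  (2,4): δ = 26.02°  ✓
  (2,5): δ = 92.04°  ·
  (3,4): δ = 97.33°  ·
  (3,5): δ = 31.31°  ✓
  (4,5): δ = 113.98°  ·
antipodal pairs: 6

count = 6; pairs: (0,3), (1,3), (1,4), (2,3), (2,4), (3,5)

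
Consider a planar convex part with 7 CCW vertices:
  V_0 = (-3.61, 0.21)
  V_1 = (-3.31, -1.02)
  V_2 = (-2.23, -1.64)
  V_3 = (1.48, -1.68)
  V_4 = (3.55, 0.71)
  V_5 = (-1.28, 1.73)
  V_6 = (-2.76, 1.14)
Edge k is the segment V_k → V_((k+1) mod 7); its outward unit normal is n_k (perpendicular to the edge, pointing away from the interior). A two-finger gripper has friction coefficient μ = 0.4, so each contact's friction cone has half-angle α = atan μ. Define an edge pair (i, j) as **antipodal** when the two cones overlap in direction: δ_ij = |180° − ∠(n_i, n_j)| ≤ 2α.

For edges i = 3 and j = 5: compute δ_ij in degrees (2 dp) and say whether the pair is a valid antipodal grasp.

δ = 27.37°, valid

α = atan 0.4 = 21.80°;  2α = 43.60°
edge 3: e_3 = (+2.07, +2.39);  n_3 = (+0.7559, -0.6547)
edge 5: e_5 = (-1.48, -0.59);  n_5 = (-0.3703, +0.9289)
∠(n_3, n_5) = 152.63°
δ = |180° − 152.63°| = 27.37°
27.37° ≤ 2α = 43.60°  →  valid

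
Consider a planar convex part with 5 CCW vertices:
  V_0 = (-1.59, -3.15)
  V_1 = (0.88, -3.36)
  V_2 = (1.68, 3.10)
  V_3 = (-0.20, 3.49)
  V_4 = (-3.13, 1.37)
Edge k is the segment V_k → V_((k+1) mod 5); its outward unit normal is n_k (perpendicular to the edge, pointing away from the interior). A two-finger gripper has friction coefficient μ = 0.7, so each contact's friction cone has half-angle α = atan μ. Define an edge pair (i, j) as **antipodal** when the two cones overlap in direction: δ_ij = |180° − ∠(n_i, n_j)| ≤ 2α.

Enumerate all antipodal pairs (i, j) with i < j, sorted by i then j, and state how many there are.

count = 5; pairs: (0,2), (0,3), (1,3), (1,4), (2,4)

α = atan 0.7 = 34.99°;  2α = 69.98°
n_0 = (-0.0847, -0.9964)
n_1 = (+0.9924, -0.1229)
n_2 = (+0.2031, +0.9792)
n_3 = (-0.5862, +0.8102)
n_4 = (-0.9466, -0.3225)
  (0,1): δ = 92.20°  ·
  (0,2): δ = 6.86°  ✓
  (0,3): δ = 40.75°  ✓
  (0,4): δ = 113.67°  ·
  (1,2): δ = 94.66°  ·
  (1,3): δ = 47.05°  ✓
  (1,4): δ = 25.87°  ✓
  (2,3): δ = 132.39°  ·
  (2,4): δ = 59.47°  ✓
  (3,4): δ = 107.07°  ·
antipodal pairs: 5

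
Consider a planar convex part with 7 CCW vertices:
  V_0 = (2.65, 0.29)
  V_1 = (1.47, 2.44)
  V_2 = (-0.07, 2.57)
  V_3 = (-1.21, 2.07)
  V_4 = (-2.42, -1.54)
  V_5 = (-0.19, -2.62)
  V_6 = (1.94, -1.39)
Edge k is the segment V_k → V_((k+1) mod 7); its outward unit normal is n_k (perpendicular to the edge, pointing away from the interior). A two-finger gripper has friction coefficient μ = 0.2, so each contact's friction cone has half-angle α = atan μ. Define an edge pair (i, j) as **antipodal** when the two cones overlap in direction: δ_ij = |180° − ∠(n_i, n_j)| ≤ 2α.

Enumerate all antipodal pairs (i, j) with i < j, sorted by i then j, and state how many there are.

count = 3; pairs: (1,4), (2,5), (3,6)

α = atan 0.2 = 11.31°;  2α = 22.62°
n_0 = (+0.8766, +0.4811)
n_1 = (+0.0841, +0.9965)
n_2 = (-0.4017, +0.9158)
n_3 = (-0.9482, +0.3178)
n_4 = (-0.4359, -0.9000)
n_5 = (+0.5001, -0.8660)
n_6 = (+0.9211, -0.3893)
  (0,1): δ = 123.58°  ·
  (0,2): δ = 95.08°  ·
  (0,3): δ = 47.29°  ·
  (0,4): δ = 35.40°  ·
  (0,5): δ = 91.25°  ·
  (0,6): δ = 128.33°  ·
  (1,2): δ = 151.49°  ·
  (1,3): δ = 103.70°  ·
  (1,4): δ = 21.02°  ✓
  (1,5): δ = 34.83°  ·
  (1,6): δ = 71.92°  ·
  (2,3): δ = 132.21°  ·
  (2,4): δ = 49.52°  ·
  (2,5): δ = 6.32°  ✓
  (2,6): δ = 43.41°  ·
  (3,4): δ = 97.31°  ·
  (3,5): δ = 41.46°  ·
  (3,6): δ = 4.38°  ✓
  (4,5): δ = 124.15°  ·
  (4,6): δ = 87.07°  ·
  (5,6): δ = 142.91°  ·
antipodal pairs: 3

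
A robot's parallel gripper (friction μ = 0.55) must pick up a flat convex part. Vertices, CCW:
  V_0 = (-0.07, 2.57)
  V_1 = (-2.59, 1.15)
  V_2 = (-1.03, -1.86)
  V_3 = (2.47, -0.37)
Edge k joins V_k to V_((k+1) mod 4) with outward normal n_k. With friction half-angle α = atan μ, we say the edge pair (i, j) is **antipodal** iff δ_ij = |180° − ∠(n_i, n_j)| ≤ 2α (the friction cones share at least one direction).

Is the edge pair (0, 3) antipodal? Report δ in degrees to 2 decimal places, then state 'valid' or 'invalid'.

δ = 101.42°, invalid

α = atan 0.55 = 28.81°;  2α = 57.62°
edge 0: e_0 = (-2.52, -1.42);  n_0 = (-0.4909, +0.8712)
edge 3: e_3 = (-2.54, +2.94);  n_3 = (+0.7567, +0.6538)
∠(n_0, n_3) = 78.58°
δ = |180° − 78.58°| = 101.42°
101.42° > 2α = 57.62°  →  invalid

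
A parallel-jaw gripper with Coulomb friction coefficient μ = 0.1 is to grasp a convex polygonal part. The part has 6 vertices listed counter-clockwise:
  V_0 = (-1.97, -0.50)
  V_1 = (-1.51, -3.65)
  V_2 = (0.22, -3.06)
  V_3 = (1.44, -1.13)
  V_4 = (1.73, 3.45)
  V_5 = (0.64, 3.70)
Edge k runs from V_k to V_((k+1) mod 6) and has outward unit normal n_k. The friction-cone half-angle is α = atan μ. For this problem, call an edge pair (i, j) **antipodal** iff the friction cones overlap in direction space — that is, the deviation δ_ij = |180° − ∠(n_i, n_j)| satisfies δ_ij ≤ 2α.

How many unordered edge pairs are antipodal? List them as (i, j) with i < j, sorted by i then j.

α = atan 0.1 = 5.71°;  2α = 11.42°
n_0 = (-0.9895, -0.1445)
n_1 = (+0.3228, -0.9465)
n_2 = (+0.8453, -0.5343)
n_3 = (+0.9980, -0.0632)
n_4 = (+0.2236, +0.9747)
n_5 = (-0.8494, +0.5278)
  (0,1): δ = 79.48°  ·
  (0,2): δ = 40.61°  ·
  (0,3): δ = 11.93°  ·
  (0,4): δ = 68.77°  ·
  (0,5): δ = 139.83°  ·
  (1,2): δ = 141.13°  ·
  (1,3): δ = 112.45°  ·
  (1,4): δ = 31.75°  ·
  (1,5): δ = 39.31°  ·
  (2,3): δ = 151.33°  ·
  (2,4): δ = 70.62°  ·
  (2,5): δ = 0.44°  ✓
  (3,4): δ = 99.29°  ·
  (3,5): δ = 28.23°  ·
  (4,5): δ = 108.94°  ·
antipodal pairs: 1

count = 1; pairs: (2,5)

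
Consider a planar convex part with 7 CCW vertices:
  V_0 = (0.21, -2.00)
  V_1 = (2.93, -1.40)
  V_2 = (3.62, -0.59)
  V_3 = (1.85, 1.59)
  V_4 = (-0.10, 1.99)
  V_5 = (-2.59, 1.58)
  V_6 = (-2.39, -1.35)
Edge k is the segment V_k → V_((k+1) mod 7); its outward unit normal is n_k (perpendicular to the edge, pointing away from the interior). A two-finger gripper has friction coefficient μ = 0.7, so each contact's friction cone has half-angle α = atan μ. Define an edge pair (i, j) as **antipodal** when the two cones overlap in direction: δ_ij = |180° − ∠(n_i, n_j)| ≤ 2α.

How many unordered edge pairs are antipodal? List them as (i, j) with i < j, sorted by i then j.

count = 10; pairs: (0,2), (0,3), (0,4), (1,3), (1,4), (1,5), (2,5), (2,6), (3,6), (4,6)

α = atan 0.7 = 34.99°;  2α = 69.98°
n_0 = (+0.2154, -0.9765)
n_1 = (+0.7612, -0.6485)
n_2 = (+0.7763, +0.6303)
n_3 = (+0.2009, +0.9796)
n_4 = (-0.1625, +0.9867)
n_5 = (-0.9977, -0.0681)
n_6 = (-0.2425, -0.9701)
  (0,1): δ = 142.87°  ·
  (0,2): δ = 63.37°  ✓
  (0,3): δ = 24.03°  ✓
  (0,4): δ = 3.09°  ✓
  (0,5): δ = 81.47°  ·
  (0,6): δ = 153.52°  ·
  (1,2): δ = 100.50°  ·
  (1,3): δ = 61.17°  ✓
  (1,4): δ = 40.22°  ✓
  (1,5): δ = 44.33°  ✓
  (1,6): δ = 116.39°  ·
  (2,3): δ = 140.67°  ·
  (2,4): δ = 119.72°  ·
  (2,5): δ = 35.17°  ✓
  (2,6): δ = 36.89°  ✓
  (3,4): δ = 159.06°  ·
  (3,5): δ = 74.50°  ·
  (3,6): δ = 2.44°  ✓
  (4,5): δ = 95.45°  ·
  (4,6): δ = 23.39°  ✓
  (5,6): δ = 107.94°  ·
antipodal pairs: 10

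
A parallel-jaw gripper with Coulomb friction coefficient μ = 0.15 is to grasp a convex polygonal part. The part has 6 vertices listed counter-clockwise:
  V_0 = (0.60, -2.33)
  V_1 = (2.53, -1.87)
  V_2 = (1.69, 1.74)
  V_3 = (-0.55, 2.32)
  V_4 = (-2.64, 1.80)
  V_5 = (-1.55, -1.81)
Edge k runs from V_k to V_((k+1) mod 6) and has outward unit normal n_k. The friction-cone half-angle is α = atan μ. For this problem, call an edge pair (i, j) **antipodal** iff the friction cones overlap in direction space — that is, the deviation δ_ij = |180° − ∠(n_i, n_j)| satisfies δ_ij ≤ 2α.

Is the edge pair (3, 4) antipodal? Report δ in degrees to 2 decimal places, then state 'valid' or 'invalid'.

δ = 87.17°, invalid

α = atan 0.15 = 8.53°;  2α = 17.06°
edge 3: e_3 = (-2.09, -0.52);  n_3 = (-0.2414, +0.9704)
edge 4: e_4 = (+1.09, -3.61);  n_4 = (-0.9573, -0.2891)
∠(n_3, n_4) = 92.83°
δ = |180° − 92.83°| = 87.17°
87.17° > 2α = 17.06°  →  invalid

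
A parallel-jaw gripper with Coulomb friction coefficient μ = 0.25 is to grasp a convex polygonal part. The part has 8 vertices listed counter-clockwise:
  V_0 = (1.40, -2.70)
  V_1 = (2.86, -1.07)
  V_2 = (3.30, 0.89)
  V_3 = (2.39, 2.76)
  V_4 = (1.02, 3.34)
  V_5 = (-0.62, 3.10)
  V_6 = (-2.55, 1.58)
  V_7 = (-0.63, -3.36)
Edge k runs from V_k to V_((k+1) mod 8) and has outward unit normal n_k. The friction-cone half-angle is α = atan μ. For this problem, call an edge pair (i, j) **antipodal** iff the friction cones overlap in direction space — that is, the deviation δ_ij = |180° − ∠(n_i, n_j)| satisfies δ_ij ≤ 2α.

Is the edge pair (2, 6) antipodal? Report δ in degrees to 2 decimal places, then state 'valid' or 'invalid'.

α = atan 0.25 = 14.04°;  2α = 28.07°
edge 2: e_2 = (-0.91, +1.87);  n_2 = (+0.8992, +0.4376)
edge 6: e_6 = (+1.92, -4.94);  n_6 = (-0.9321, -0.3623)
∠(n_2, n_6) = 175.29°
δ = |180° − 175.29°| = 4.71°
4.71° ≤ 2α = 28.07°  →  valid

δ = 4.71°, valid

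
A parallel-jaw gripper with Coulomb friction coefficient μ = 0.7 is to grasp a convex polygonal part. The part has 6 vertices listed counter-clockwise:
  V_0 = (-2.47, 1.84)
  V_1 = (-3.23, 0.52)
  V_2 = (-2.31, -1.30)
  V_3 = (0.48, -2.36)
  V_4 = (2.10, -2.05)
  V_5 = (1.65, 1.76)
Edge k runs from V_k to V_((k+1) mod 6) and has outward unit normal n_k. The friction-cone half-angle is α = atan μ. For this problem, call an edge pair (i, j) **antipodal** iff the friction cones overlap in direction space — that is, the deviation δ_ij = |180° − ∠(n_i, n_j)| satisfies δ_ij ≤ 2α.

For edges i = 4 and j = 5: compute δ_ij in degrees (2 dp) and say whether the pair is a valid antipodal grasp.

δ = 97.85°, invalid

α = atan 0.7 = 34.99°;  2α = 69.98°
edge 4: e_4 = (-0.45, +3.81);  n_4 = (+0.9931, +0.1173)
edge 5: e_5 = (-4.12, +0.08);  n_5 = (+0.0194, +0.9998)
∠(n_4, n_5) = 82.15°
δ = |180° − 82.15°| = 97.85°
97.85° > 2α = 69.98°  →  invalid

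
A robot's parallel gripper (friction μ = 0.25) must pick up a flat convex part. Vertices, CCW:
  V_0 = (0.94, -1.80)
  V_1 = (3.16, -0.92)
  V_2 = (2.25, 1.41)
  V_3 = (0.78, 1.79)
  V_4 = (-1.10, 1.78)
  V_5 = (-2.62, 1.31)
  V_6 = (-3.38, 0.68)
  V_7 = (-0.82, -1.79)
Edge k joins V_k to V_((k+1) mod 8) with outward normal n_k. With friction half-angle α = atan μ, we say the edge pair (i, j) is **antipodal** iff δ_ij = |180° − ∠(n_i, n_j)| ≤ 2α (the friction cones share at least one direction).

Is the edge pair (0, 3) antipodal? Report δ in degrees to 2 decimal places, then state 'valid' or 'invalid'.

α = atan 0.25 = 14.04°;  2α = 28.07°
edge 0: e_0 = (+2.22, +0.88);  n_0 = (+0.3685, -0.9296)
edge 3: e_3 = (-1.88, -0.01);  n_3 = (-0.0053, +1.0000)
∠(n_0, n_3) = 158.68°
δ = |180° − 158.68°| = 21.32°
21.32° ≤ 2α = 28.07°  →  valid

δ = 21.32°, valid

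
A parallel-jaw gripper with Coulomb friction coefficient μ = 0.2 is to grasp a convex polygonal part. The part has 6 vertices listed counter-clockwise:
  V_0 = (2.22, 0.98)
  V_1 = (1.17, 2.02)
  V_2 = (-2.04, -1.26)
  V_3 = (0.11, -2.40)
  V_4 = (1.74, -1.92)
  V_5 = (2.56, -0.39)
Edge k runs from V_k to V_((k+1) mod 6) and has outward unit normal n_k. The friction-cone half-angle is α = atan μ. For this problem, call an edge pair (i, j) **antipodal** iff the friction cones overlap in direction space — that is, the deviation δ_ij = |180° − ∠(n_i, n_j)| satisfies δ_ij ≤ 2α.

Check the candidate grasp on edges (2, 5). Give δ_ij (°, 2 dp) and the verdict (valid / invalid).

δ = 48.13°, invalid

α = atan 0.2 = 11.31°;  2α = 22.62°
edge 2: e_2 = (+2.15, -1.14);  n_2 = (-0.4685, -0.8835)
edge 5: e_5 = (-0.34, +1.37);  n_5 = (+0.9706, +0.2409)
∠(n_2, n_5) = 131.87°
δ = |180° − 131.87°| = 48.13°
48.13° > 2α = 22.62°  →  invalid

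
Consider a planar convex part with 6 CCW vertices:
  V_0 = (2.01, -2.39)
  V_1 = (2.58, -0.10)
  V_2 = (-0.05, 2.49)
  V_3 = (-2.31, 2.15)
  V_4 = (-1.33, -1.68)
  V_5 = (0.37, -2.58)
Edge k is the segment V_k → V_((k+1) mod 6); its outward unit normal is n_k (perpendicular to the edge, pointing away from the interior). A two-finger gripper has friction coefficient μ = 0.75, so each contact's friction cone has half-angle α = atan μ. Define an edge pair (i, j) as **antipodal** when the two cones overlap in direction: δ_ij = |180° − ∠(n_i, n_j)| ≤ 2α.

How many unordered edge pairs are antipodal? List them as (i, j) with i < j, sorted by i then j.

count = 7; pairs: (0,2), (0,3), (1,3), (1,4), (1,5), (2,4), (2,5)

α = atan 0.75 = 36.87°;  2α = 73.74°
n_0 = (+0.9704, -0.2415)
n_1 = (+0.7017, +0.7125)
n_2 = (-0.1488, +0.9889)
n_3 = (-0.9688, -0.2479)
n_4 = (-0.4679, -0.8838)
n_5 = (+0.1151, -0.9934)
  (0,1): δ = 120.58°  ·
  (0,2): δ = 67.47°  ✓
  (0,3): δ = 28.33°  ✓
  (0,4): δ = 76.08°  ·
  (0,5): δ = 110.59°  ·
  (1,2): δ = 126.88°  ·
  (1,3): δ = 31.09°  ✓
  (1,4): δ = 16.66°  ✓
  (1,5): δ = 51.17°  ✓
  (2,3): δ = 84.20°  ·
  (2,4): δ = 36.45°  ✓
  (2,5): δ = 1.95°  ✓
  (3,4): δ = 132.25°  ·
  (3,5): δ = 97.74°  ·
  (4,5): δ = 145.49°  ·
antipodal pairs: 7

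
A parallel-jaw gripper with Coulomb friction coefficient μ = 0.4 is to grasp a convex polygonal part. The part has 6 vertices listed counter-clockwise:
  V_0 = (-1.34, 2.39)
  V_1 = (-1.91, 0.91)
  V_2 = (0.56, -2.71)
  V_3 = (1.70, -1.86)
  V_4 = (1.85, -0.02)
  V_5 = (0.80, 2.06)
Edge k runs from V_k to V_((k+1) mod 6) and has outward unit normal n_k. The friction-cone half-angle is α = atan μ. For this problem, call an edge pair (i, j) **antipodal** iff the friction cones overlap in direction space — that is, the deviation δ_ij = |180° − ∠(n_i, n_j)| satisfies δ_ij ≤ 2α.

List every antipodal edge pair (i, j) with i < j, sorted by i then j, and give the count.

count = 4; pairs: (0,2), (0,3), (1,3), (1,4)

α = atan 0.4 = 21.80°;  2α = 43.60°
n_0 = (-0.9332, +0.3594)
n_1 = (-0.8260, -0.5636)
n_2 = (+0.5977, -0.8017)
n_3 = (+0.9967, -0.0813)
n_4 = (+0.8927, +0.4506)
n_5 = (+0.1524, +0.9883)
  (0,1): δ = 124.63°  ·
  (0,2): δ = 32.23°  ✓
  (0,3): δ = 16.40°  ✓
  (0,4): δ = 47.85°  ·
  (0,5): δ = 102.30°  ·
  (1,2): δ = 87.60°  ·
  (1,3): δ = 38.97°  ✓
  (1,4): δ = 7.52°  ✓
  (1,5): δ = 46.93°  ·
  (2,3): δ = 131.37°  ·
  (2,4): δ = 99.92°  ·
  (2,5): δ = 45.48°  ·
  (3,4): δ = 148.55°  ·
  (3,5): δ = 94.11°  ·
  (4,5): δ = 125.55°  ·
antipodal pairs: 4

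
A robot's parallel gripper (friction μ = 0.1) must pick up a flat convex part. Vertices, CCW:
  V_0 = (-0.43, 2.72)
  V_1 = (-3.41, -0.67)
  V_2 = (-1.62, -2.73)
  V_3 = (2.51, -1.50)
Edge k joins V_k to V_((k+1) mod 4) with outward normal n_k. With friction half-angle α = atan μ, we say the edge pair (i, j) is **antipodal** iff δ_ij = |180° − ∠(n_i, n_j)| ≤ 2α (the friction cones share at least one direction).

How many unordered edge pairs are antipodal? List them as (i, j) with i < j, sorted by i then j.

α = atan 0.1 = 5.71°;  2α = 11.42°
n_0 = (-0.7511, +0.6602)
n_1 = (-0.7548, -0.6559)
n_2 = (+0.2854, -0.9584)
n_3 = (+0.8205, +0.5716)
  (0,1): δ = 97.69°  ·
  (0,2): δ = 32.10°  ·
  (0,3): δ = 76.18°  ·
  (1,2): δ = 114.40°  ·
  (1,3): δ = 6.12°  ✓
  (2,3): δ = 71.72°  ·
antipodal pairs: 1

count = 1; pairs: (1,3)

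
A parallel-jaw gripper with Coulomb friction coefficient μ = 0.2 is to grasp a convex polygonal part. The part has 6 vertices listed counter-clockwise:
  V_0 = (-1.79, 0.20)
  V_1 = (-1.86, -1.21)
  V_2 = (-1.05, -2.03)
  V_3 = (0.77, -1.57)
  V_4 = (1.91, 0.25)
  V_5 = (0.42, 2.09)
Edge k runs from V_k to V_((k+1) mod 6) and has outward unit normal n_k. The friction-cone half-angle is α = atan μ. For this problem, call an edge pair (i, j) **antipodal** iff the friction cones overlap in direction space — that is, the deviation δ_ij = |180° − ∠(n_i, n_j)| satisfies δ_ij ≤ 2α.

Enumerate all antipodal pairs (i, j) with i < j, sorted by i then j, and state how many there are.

α = atan 0.2 = 11.31°;  2α = 22.62°
n_0 = (-0.9988, +0.0496)
n_1 = (-0.7114, -0.7028)
n_2 = (+0.2450, -0.9695)
n_3 = (+0.8475, -0.5308)
n_4 = (+0.7771, +0.6293)
n_5 = (-0.6499, +0.7600)
  (0,1): δ = 132.51°  ·
  (0,2): δ = 72.97°  ·
  (0,3): δ = 29.22°  ·
  (0,4): δ = 41.84°  ·
  (0,5): δ = 133.38°  ·
  (1,2): δ = 120.46°  ·
  (1,3): δ = 76.71°  ·
  (1,4): δ = 5.65°  ✓
  (1,5): δ = 85.89°  ·
  (2,3): δ = 136.25°  ·
  (2,4): δ = 65.18°  ·
  (2,5): δ = 26.35°  ·
  (3,4): δ = 108.94°  ·
  (3,5): δ = 17.40°  ✓
  (4,5): δ = 88.46°  ·
antipodal pairs: 2

count = 2; pairs: (1,4), (3,5)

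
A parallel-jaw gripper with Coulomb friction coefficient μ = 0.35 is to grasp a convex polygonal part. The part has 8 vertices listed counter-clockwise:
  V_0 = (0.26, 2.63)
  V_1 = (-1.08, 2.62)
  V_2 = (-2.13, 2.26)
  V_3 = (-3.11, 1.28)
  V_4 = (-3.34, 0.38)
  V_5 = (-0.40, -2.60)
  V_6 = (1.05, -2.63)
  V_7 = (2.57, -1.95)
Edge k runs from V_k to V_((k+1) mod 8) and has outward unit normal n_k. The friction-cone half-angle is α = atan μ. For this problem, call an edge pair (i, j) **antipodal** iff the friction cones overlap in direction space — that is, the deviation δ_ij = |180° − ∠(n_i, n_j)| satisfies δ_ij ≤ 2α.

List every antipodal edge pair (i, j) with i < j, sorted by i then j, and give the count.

count = 6; pairs: (0,5), (0,6), (1,5), (1,6), (2,6), (4,7)

α = atan 0.35 = 19.29°;  2α = 38.58°
n_0 = (-0.0075, +1.0000)
n_1 = (-0.3243, +0.9459)
n_2 = (-0.7071, +0.7071)
n_3 = (-0.9689, +0.2476)
n_4 = (-0.7119, -0.7023)
n_5 = (-0.0207, -0.9998)
n_6 = (+0.4084, -0.9128)
n_7 = (+0.8929, +0.4503)
  (0,1): δ = 161.50°  ·
  (0,2): δ = 135.43°  ·
  (0,3): δ = 104.76°  ·
  (0,4): δ = 45.81°  ·
  (0,5): δ = 1.61°  ✓
  (0,6): δ = 23.67°  ✓
  (0,7): δ = 116.34°  ·
  (1,2): δ = 153.92°  ·
  (1,3): δ = 123.26°  ·
  (1,4): δ = 64.31°  ·
  (1,5): δ = 20.11°  ✓
  (1,6): δ = 5.18°  ✓
  (1,7): δ = 97.84°  ·
  (2,3): δ = 149.34°  ·
  (2,4): δ = 90.39°  ·
  (2,5): δ = 46.19°  ·
  (2,6): δ = 20.90°  ✓
  (2,7): δ = 71.76°  ·
  (3,4): δ = 121.05°  ·
  (3,5): δ = 76.85°  ·
  (3,6): δ = 51.56°  ·
  (3,7): δ = 41.10°  ·
  (4,5): δ = 135.80°  ·
  (4,6): δ = 110.51°  ·
  (4,7): δ = 17.85°  ✓
  (5,6): δ = 154.71°  ·
  (5,7): δ = 62.05°  ·
  (6,7): δ = 87.34°  ·
antipodal pairs: 6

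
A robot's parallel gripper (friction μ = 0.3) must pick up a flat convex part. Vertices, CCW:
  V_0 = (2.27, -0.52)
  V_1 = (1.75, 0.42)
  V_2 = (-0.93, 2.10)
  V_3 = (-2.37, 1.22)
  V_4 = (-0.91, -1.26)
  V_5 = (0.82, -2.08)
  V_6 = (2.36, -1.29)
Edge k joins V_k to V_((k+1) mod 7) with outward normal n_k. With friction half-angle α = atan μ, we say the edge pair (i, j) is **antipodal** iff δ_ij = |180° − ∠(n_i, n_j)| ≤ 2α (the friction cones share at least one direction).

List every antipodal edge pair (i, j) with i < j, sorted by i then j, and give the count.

α = atan 0.3 = 16.70°;  2α = 33.40°
n_0 = (+0.8750, +0.4841)
n_1 = (+0.5311, +0.8473)
n_2 = (-0.5215, +0.8533)
n_3 = (-0.8618, -0.5073)
n_4 = (-0.4283, -0.9036)
n_5 = (+0.4564, -0.8898)
n_6 = (+0.9932, +0.1161)
  (0,1): δ = 151.03°  ·
  (0,2): δ = 87.52°  ·
  (0,3): δ = 1.53°  ✓
  (0,4): δ = 35.69°  ·
  (0,5): δ = 88.21°  ·
  (0,6): δ = 157.72°  ·
  (1,2): δ = 116.49°  ·
  (1,3): δ = 27.43°  ✓
  (1,4): δ = 6.72°  ✓
  (1,5): δ = 59.24°  ·
  (1,6): δ = 128.75°  ·
  (2,3): δ = 90.94°  ·
  (2,4): δ = 56.79°  ·
  (2,5): δ = 4.27°  ✓
  (2,6): δ = 65.24°  ·
  (3,4): δ = 145.85°  ·
  (3,5): δ = 93.33°  ·
  (3,6): δ = 23.82°  ✓
  (4,5): δ = 127.48°  ·
  (4,6): δ = 57.97°  ·
  (5,6): δ = 110.49°  ·
antipodal pairs: 5

count = 5; pairs: (0,3), (1,3), (1,4), (2,5), (3,6)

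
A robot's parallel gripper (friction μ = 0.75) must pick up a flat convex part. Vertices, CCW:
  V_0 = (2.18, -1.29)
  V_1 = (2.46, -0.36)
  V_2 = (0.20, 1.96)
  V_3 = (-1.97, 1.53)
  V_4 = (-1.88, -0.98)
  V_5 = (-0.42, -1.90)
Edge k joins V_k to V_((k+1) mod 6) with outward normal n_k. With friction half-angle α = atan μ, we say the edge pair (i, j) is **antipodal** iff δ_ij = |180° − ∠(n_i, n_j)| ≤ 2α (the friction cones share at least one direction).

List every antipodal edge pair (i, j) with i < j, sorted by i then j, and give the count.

α = atan 0.75 = 36.87°;  2α = 73.74°
n_0 = (+0.9575, -0.2883)
n_1 = (+0.7163, +0.6978)
n_2 = (-0.1944, +0.9809)
n_3 = (-0.9994, -0.0358)
n_4 = (-0.5331, -0.8460)
n_5 = (+0.2284, -0.9736)
  (0,1): δ = 118.99°  ·
  (0,2): δ = 62.04°  ✓
  (0,3): δ = 18.81°  ✓
  (0,4): δ = 74.54°  ·
  (0,5): δ = 119.96°  ·
  (1,2): δ = 123.04°  ·
  (1,3): δ = 42.20°  ✓
  (1,4): δ = 13.53°  ✓
  (1,5): δ = 58.95°  ✓
  (2,3): δ = 99.15°  ·
  (2,4): δ = 43.42°  ✓
  (2,5): δ = 2.00°  ✓
  (3,4): δ = 124.27°  ·
  (3,5): δ = 78.85°  ·
  (4,5): δ = 134.58°  ·
antipodal pairs: 7

count = 7; pairs: (0,2), (0,3), (1,3), (1,4), (1,5), (2,4), (2,5)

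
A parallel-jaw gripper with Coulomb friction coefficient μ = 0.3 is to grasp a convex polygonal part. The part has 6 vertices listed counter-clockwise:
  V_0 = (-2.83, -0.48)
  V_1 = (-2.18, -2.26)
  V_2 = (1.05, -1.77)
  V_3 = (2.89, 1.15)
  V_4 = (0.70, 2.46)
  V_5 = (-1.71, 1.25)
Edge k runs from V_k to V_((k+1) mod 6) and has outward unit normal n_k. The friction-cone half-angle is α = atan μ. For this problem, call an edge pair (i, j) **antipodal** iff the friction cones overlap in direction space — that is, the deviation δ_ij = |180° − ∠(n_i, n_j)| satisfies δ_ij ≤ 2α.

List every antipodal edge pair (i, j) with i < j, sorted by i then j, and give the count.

α = atan 0.3 = 16.70°;  2α = 33.40°
n_0 = (-0.9393, -0.3430)
n_1 = (+0.1500, -0.9887)
n_2 = (+0.8460, -0.5331)
n_3 = (+0.5133, +0.8582)
n_4 = (-0.4487, +0.8937)
n_5 = (-0.8394, +0.5435)
  (0,1): δ = 101.43°  ·
  (0,2): δ = 52.28°  ·
  (0,3): δ = 39.05°  ·
  (0,4): δ = 96.60°  ·
  (0,5): δ = 127.02°  ·
  (1,2): δ = 130.84°  ·
  (1,3): δ = 39.51°  ·
  (1,4): δ = 18.03°  ✓
  (1,5): δ = 48.45°  ·
  (2,3): δ = 88.67°  ·
  (2,4): δ = 31.12°  ✓
  (2,5): δ = 0.70°  ✓
  (3,4): δ = 122.45°  ·
  (3,5): δ = 92.03°  ·
  (4,5): δ = 149.58°  ·
antipodal pairs: 3

count = 3; pairs: (1,4), (2,4), (2,5)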